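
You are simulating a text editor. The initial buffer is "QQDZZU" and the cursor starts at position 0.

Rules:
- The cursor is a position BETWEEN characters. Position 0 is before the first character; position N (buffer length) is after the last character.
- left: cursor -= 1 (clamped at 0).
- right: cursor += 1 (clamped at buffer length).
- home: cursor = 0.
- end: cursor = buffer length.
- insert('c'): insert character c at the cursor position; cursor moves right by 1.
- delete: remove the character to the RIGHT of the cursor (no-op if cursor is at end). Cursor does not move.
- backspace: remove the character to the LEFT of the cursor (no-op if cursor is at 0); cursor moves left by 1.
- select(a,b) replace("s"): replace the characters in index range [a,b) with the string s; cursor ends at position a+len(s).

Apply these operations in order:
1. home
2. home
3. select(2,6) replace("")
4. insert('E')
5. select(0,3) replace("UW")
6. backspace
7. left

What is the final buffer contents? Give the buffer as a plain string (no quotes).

Answer: U

Derivation:
After op 1 (home): buf='QQDZZU' cursor=0
After op 2 (home): buf='QQDZZU' cursor=0
After op 3 (select(2,6) replace("")): buf='QQ' cursor=2
After op 4 (insert('E')): buf='QQE' cursor=3
After op 5 (select(0,3) replace("UW")): buf='UW' cursor=2
After op 6 (backspace): buf='U' cursor=1
After op 7 (left): buf='U' cursor=0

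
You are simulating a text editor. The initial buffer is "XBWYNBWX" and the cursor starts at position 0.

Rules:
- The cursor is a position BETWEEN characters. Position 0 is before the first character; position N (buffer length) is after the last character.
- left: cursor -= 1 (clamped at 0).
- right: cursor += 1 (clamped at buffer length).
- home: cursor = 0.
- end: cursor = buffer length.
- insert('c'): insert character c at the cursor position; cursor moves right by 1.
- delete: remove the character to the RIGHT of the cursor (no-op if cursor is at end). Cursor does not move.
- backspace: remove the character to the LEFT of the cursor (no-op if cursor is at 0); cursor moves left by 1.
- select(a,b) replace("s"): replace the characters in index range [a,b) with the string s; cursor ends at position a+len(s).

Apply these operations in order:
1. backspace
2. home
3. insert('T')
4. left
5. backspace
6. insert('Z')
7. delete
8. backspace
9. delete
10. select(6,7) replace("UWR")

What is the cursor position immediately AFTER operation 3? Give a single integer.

After op 1 (backspace): buf='XBWYNBWX' cursor=0
After op 2 (home): buf='XBWYNBWX' cursor=0
After op 3 (insert('T')): buf='TXBWYNBWX' cursor=1

Answer: 1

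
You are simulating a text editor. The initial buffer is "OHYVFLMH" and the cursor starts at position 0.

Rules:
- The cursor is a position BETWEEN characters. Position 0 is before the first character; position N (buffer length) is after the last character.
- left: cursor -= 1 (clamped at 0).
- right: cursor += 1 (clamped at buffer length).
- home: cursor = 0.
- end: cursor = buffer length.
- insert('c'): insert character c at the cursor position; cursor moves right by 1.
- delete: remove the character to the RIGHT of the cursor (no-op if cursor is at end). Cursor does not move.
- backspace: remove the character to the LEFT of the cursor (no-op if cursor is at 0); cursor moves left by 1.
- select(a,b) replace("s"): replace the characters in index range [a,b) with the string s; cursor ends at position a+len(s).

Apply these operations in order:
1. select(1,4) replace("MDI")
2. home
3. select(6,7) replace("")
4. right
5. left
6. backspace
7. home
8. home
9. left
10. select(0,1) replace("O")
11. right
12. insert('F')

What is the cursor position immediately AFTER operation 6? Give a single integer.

Answer: 5

Derivation:
After op 1 (select(1,4) replace("MDI")): buf='OMDIFLMH' cursor=4
After op 2 (home): buf='OMDIFLMH' cursor=0
After op 3 (select(6,7) replace("")): buf='OMDIFLH' cursor=6
After op 4 (right): buf='OMDIFLH' cursor=7
After op 5 (left): buf='OMDIFLH' cursor=6
After op 6 (backspace): buf='OMDIFH' cursor=5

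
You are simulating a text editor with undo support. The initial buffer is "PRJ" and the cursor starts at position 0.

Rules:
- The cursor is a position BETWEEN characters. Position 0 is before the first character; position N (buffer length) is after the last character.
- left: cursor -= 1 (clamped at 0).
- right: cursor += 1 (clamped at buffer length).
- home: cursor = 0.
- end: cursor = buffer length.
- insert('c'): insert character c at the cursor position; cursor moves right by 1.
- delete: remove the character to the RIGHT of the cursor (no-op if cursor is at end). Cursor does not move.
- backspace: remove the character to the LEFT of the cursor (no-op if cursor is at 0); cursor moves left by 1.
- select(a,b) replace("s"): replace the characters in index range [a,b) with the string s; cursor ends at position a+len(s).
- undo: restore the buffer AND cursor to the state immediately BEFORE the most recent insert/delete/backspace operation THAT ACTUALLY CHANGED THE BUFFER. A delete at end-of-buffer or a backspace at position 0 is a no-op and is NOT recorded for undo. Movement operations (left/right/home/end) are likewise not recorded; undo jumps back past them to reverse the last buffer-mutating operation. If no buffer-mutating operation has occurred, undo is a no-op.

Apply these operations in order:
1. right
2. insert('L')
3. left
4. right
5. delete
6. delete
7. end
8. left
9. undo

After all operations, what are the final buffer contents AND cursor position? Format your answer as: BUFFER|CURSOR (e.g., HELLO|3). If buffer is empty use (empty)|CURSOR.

After op 1 (right): buf='PRJ' cursor=1
After op 2 (insert('L')): buf='PLRJ' cursor=2
After op 3 (left): buf='PLRJ' cursor=1
After op 4 (right): buf='PLRJ' cursor=2
After op 5 (delete): buf='PLJ' cursor=2
After op 6 (delete): buf='PL' cursor=2
After op 7 (end): buf='PL' cursor=2
After op 8 (left): buf='PL' cursor=1
After op 9 (undo): buf='PLJ' cursor=2

Answer: PLJ|2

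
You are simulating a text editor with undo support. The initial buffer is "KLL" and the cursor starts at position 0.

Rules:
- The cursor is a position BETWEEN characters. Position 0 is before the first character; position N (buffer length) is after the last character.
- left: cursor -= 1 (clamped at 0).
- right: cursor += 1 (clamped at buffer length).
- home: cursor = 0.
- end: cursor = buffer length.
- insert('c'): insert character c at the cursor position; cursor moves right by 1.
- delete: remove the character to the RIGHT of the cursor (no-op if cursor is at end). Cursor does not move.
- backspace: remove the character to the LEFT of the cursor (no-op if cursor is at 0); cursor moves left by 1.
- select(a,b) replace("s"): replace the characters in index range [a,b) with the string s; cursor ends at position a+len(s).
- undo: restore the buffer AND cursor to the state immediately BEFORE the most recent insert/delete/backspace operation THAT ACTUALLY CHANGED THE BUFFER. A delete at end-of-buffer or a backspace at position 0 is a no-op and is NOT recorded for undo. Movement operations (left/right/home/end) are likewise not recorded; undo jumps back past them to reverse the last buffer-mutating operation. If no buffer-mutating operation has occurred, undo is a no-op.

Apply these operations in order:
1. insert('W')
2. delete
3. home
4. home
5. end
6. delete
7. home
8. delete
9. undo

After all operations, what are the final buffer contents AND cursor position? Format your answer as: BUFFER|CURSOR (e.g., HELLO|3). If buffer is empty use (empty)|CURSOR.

After op 1 (insert('W')): buf='WKLL' cursor=1
After op 2 (delete): buf='WLL' cursor=1
After op 3 (home): buf='WLL' cursor=0
After op 4 (home): buf='WLL' cursor=0
After op 5 (end): buf='WLL' cursor=3
After op 6 (delete): buf='WLL' cursor=3
After op 7 (home): buf='WLL' cursor=0
After op 8 (delete): buf='LL' cursor=0
After op 9 (undo): buf='WLL' cursor=0

Answer: WLL|0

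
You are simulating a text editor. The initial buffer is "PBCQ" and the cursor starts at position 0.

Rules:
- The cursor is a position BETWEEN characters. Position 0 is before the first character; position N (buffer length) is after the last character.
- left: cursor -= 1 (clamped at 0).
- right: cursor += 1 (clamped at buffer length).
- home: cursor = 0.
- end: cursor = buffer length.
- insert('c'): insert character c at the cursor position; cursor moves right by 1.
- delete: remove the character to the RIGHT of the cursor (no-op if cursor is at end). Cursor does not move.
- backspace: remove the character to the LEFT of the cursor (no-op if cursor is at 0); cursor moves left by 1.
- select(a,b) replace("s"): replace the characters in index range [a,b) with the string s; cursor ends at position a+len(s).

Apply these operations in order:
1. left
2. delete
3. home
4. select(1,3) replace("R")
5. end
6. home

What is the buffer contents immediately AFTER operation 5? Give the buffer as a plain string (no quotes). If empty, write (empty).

After op 1 (left): buf='PBCQ' cursor=0
After op 2 (delete): buf='BCQ' cursor=0
After op 3 (home): buf='BCQ' cursor=0
After op 4 (select(1,3) replace("R")): buf='BR' cursor=2
After op 5 (end): buf='BR' cursor=2

Answer: BR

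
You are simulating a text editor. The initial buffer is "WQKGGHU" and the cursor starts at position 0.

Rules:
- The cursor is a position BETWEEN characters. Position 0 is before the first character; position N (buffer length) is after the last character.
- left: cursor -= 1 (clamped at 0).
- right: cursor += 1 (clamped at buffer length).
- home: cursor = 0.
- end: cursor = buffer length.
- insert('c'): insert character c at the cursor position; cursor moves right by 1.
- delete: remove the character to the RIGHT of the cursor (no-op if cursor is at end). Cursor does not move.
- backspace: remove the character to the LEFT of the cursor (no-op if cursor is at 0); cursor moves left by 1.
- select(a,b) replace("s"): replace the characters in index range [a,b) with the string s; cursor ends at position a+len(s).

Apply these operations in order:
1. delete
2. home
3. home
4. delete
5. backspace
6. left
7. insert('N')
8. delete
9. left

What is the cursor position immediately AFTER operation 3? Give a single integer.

Answer: 0

Derivation:
After op 1 (delete): buf='QKGGHU' cursor=0
After op 2 (home): buf='QKGGHU' cursor=0
After op 3 (home): buf='QKGGHU' cursor=0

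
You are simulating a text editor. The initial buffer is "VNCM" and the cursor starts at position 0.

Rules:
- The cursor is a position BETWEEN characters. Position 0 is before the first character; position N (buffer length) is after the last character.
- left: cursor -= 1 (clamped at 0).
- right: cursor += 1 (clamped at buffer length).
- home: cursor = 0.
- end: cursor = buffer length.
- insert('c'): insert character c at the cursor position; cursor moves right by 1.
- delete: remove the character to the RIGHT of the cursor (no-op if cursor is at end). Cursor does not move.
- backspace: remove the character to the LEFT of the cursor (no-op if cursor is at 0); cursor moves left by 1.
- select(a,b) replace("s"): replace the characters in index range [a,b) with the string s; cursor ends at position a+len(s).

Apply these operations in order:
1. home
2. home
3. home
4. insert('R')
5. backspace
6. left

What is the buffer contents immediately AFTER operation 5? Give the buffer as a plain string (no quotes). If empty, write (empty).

Answer: VNCM

Derivation:
After op 1 (home): buf='VNCM' cursor=0
After op 2 (home): buf='VNCM' cursor=0
After op 3 (home): buf='VNCM' cursor=0
After op 4 (insert('R')): buf='RVNCM' cursor=1
After op 5 (backspace): buf='VNCM' cursor=0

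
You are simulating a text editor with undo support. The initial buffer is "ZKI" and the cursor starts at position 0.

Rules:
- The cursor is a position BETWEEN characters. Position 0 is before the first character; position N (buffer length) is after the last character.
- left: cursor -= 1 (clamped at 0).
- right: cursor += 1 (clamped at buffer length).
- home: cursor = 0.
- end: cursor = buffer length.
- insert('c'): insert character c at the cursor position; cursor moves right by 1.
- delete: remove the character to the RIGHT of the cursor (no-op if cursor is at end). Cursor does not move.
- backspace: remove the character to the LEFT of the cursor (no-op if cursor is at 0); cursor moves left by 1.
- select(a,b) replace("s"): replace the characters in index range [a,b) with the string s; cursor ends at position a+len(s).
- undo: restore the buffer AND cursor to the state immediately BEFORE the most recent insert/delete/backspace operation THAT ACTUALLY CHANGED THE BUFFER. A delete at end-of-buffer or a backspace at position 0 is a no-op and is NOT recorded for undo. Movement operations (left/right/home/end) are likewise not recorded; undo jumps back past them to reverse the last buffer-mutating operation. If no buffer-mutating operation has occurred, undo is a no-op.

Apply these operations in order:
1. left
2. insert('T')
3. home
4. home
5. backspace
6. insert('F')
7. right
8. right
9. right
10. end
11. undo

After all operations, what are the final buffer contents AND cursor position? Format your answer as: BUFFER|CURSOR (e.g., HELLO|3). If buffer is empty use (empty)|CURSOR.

Answer: TZKI|0

Derivation:
After op 1 (left): buf='ZKI' cursor=0
After op 2 (insert('T')): buf='TZKI' cursor=1
After op 3 (home): buf='TZKI' cursor=0
After op 4 (home): buf='TZKI' cursor=0
After op 5 (backspace): buf='TZKI' cursor=0
After op 6 (insert('F')): buf='FTZKI' cursor=1
After op 7 (right): buf='FTZKI' cursor=2
After op 8 (right): buf='FTZKI' cursor=3
After op 9 (right): buf='FTZKI' cursor=4
After op 10 (end): buf='FTZKI' cursor=5
After op 11 (undo): buf='TZKI' cursor=0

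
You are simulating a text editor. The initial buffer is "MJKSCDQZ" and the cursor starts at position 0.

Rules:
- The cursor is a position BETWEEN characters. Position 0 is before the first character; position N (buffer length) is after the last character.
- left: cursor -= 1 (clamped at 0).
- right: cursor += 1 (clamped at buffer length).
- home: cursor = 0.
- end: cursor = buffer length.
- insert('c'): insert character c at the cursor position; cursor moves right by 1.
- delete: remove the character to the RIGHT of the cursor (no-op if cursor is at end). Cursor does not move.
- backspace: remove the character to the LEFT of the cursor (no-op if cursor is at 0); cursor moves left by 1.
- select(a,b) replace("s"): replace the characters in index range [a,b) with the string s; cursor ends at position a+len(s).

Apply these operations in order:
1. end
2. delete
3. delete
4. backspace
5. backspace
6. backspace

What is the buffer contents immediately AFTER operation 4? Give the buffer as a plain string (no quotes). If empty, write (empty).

After op 1 (end): buf='MJKSCDQZ' cursor=8
After op 2 (delete): buf='MJKSCDQZ' cursor=8
After op 3 (delete): buf='MJKSCDQZ' cursor=8
After op 4 (backspace): buf='MJKSCDQ' cursor=7

Answer: MJKSCDQ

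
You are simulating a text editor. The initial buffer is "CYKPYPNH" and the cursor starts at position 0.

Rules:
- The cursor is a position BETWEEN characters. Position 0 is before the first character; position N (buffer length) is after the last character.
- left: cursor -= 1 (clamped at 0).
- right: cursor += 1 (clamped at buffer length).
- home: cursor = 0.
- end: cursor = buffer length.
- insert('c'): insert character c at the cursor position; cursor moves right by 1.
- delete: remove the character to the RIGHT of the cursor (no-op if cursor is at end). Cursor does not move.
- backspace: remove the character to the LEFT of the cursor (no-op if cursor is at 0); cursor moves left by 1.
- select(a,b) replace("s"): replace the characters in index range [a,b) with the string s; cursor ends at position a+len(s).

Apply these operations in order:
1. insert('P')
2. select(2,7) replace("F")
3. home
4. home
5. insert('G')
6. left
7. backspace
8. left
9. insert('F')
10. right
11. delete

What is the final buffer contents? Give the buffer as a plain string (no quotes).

After op 1 (insert('P')): buf='PCYKPYPNH' cursor=1
After op 2 (select(2,7) replace("F")): buf='PCFNH' cursor=3
After op 3 (home): buf='PCFNH' cursor=0
After op 4 (home): buf='PCFNH' cursor=0
After op 5 (insert('G')): buf='GPCFNH' cursor=1
After op 6 (left): buf='GPCFNH' cursor=0
After op 7 (backspace): buf='GPCFNH' cursor=0
After op 8 (left): buf='GPCFNH' cursor=0
After op 9 (insert('F')): buf='FGPCFNH' cursor=1
After op 10 (right): buf='FGPCFNH' cursor=2
After op 11 (delete): buf='FGCFNH' cursor=2

Answer: FGCFNH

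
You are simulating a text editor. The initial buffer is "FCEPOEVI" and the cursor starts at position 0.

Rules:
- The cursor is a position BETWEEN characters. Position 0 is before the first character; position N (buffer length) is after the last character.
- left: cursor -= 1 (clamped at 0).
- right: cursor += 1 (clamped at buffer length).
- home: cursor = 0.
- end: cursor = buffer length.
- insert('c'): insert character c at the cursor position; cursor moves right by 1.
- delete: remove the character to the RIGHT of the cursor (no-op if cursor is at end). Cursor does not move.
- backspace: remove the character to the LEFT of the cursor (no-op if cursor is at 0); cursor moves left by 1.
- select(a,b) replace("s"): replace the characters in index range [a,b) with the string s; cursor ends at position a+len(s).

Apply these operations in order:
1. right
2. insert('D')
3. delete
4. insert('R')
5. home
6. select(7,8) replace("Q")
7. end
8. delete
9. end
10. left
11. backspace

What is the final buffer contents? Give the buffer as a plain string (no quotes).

After op 1 (right): buf='FCEPOEVI' cursor=1
After op 2 (insert('D')): buf='FDCEPOEVI' cursor=2
After op 3 (delete): buf='FDEPOEVI' cursor=2
After op 4 (insert('R')): buf='FDREPOEVI' cursor=3
After op 5 (home): buf='FDREPOEVI' cursor=0
After op 6 (select(7,8) replace("Q")): buf='FDREPOEQI' cursor=8
After op 7 (end): buf='FDREPOEQI' cursor=9
After op 8 (delete): buf='FDREPOEQI' cursor=9
After op 9 (end): buf='FDREPOEQI' cursor=9
After op 10 (left): buf='FDREPOEQI' cursor=8
After op 11 (backspace): buf='FDREPOEI' cursor=7

Answer: FDREPOEI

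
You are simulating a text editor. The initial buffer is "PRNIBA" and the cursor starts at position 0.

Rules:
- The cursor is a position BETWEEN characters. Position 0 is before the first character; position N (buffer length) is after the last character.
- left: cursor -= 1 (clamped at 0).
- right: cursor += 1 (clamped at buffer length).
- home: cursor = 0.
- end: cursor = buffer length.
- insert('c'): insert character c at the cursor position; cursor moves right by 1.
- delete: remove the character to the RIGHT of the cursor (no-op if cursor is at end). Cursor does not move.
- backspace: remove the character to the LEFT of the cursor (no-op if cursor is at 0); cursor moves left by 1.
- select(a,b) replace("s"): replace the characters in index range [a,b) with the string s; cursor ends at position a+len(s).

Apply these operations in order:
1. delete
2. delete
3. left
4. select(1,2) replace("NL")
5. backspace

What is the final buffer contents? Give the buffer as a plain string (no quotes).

Answer: NNBA

Derivation:
After op 1 (delete): buf='RNIBA' cursor=0
After op 2 (delete): buf='NIBA' cursor=0
After op 3 (left): buf='NIBA' cursor=0
After op 4 (select(1,2) replace("NL")): buf='NNLBA' cursor=3
After op 5 (backspace): buf='NNBA' cursor=2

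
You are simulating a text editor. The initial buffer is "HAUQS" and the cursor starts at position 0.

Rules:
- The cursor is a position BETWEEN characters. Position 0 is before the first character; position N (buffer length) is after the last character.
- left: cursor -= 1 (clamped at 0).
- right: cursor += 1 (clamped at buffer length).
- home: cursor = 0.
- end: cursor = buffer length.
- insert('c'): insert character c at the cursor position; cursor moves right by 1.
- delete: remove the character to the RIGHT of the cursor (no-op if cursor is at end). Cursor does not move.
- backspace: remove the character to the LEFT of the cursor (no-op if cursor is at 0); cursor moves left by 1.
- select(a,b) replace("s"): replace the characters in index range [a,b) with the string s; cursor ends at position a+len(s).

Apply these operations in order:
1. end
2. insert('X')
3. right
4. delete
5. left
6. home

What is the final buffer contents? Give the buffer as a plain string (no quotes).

Answer: HAUQSX

Derivation:
After op 1 (end): buf='HAUQS' cursor=5
After op 2 (insert('X')): buf='HAUQSX' cursor=6
After op 3 (right): buf='HAUQSX' cursor=6
After op 4 (delete): buf='HAUQSX' cursor=6
After op 5 (left): buf='HAUQSX' cursor=5
After op 6 (home): buf='HAUQSX' cursor=0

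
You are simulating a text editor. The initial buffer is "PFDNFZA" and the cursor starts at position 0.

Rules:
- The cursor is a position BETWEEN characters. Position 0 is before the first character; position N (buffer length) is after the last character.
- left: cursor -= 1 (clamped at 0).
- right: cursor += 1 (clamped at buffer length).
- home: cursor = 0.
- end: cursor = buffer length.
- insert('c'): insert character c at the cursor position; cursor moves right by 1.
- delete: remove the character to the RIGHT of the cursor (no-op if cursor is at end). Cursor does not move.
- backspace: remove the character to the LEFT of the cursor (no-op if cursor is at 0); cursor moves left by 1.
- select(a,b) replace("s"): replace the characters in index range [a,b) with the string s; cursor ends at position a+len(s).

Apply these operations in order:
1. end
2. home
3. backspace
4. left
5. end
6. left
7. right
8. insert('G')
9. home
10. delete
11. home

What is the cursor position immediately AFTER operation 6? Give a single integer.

Answer: 6

Derivation:
After op 1 (end): buf='PFDNFZA' cursor=7
After op 2 (home): buf='PFDNFZA' cursor=0
After op 3 (backspace): buf='PFDNFZA' cursor=0
After op 4 (left): buf='PFDNFZA' cursor=0
After op 5 (end): buf='PFDNFZA' cursor=7
After op 6 (left): buf='PFDNFZA' cursor=6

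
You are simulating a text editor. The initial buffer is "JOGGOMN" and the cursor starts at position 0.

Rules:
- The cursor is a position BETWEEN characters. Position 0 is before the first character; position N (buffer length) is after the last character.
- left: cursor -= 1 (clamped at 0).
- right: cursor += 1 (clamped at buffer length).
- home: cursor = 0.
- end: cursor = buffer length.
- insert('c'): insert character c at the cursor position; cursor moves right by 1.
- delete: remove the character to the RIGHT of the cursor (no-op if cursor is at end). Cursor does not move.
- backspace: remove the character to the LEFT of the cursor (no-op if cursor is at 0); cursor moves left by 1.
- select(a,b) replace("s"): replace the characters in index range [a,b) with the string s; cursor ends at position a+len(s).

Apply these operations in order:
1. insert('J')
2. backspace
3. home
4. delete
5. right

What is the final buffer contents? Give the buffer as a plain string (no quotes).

Answer: OGGOMN

Derivation:
After op 1 (insert('J')): buf='JJOGGOMN' cursor=1
After op 2 (backspace): buf='JOGGOMN' cursor=0
After op 3 (home): buf='JOGGOMN' cursor=0
After op 4 (delete): buf='OGGOMN' cursor=0
After op 5 (right): buf='OGGOMN' cursor=1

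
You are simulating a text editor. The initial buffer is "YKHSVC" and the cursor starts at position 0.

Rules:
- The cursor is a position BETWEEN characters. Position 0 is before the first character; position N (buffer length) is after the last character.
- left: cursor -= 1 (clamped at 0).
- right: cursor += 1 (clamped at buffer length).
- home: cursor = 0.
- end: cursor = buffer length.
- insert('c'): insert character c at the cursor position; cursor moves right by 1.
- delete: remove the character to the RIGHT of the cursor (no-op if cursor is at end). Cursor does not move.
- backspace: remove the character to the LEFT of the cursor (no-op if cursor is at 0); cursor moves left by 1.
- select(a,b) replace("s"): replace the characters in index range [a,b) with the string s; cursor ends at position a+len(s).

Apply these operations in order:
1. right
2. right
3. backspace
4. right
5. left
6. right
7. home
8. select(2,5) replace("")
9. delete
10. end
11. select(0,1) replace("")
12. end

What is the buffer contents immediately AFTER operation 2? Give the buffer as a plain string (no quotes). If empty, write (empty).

Answer: YKHSVC

Derivation:
After op 1 (right): buf='YKHSVC' cursor=1
After op 2 (right): buf='YKHSVC' cursor=2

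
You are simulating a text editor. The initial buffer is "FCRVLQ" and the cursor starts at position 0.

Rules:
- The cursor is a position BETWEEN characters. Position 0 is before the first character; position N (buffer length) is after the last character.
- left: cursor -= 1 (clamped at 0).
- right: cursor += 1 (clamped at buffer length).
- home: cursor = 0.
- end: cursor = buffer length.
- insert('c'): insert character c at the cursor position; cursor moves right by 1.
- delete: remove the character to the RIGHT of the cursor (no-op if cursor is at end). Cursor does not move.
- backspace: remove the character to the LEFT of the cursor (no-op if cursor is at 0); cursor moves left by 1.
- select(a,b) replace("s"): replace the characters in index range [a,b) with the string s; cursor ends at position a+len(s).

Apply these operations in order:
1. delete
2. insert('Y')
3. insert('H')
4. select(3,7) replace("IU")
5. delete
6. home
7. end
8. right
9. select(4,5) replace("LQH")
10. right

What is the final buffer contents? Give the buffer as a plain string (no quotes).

After op 1 (delete): buf='CRVLQ' cursor=0
After op 2 (insert('Y')): buf='YCRVLQ' cursor=1
After op 3 (insert('H')): buf='YHCRVLQ' cursor=2
After op 4 (select(3,7) replace("IU")): buf='YHCIU' cursor=5
After op 5 (delete): buf='YHCIU' cursor=5
After op 6 (home): buf='YHCIU' cursor=0
After op 7 (end): buf='YHCIU' cursor=5
After op 8 (right): buf='YHCIU' cursor=5
After op 9 (select(4,5) replace("LQH")): buf='YHCILQH' cursor=7
After op 10 (right): buf='YHCILQH' cursor=7

Answer: YHCILQH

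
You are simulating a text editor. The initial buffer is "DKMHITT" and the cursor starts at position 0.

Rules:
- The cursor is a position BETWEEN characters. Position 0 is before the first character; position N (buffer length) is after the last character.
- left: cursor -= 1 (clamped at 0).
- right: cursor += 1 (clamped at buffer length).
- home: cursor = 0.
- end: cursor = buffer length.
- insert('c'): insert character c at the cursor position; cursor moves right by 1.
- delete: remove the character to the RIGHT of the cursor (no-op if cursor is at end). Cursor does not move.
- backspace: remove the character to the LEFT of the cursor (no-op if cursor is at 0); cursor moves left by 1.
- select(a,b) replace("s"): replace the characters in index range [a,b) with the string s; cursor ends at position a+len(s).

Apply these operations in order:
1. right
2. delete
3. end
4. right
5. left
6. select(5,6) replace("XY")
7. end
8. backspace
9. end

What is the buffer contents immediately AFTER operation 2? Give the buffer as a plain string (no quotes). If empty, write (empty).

Answer: DMHITT

Derivation:
After op 1 (right): buf='DKMHITT' cursor=1
After op 2 (delete): buf='DMHITT' cursor=1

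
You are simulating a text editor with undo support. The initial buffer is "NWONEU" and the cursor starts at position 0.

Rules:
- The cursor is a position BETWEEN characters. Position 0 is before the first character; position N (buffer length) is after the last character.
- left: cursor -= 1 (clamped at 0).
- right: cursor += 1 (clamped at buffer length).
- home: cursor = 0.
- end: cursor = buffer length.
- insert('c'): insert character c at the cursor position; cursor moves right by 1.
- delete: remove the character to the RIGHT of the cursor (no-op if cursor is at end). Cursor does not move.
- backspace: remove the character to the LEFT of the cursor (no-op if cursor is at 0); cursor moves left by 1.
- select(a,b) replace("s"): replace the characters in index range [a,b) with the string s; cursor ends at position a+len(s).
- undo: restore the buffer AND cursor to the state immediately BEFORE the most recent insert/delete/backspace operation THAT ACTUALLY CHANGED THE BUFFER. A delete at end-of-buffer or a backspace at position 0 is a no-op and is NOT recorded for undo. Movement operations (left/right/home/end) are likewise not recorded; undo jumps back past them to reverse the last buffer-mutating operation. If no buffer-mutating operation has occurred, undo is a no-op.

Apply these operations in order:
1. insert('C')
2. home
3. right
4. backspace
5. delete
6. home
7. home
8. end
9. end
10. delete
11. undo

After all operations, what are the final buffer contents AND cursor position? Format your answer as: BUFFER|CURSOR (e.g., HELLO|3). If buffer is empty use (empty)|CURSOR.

Answer: NWONEU|0

Derivation:
After op 1 (insert('C')): buf='CNWONEU' cursor=1
After op 2 (home): buf='CNWONEU' cursor=0
After op 3 (right): buf='CNWONEU' cursor=1
After op 4 (backspace): buf='NWONEU' cursor=0
After op 5 (delete): buf='WONEU' cursor=0
After op 6 (home): buf='WONEU' cursor=0
After op 7 (home): buf='WONEU' cursor=0
After op 8 (end): buf='WONEU' cursor=5
After op 9 (end): buf='WONEU' cursor=5
After op 10 (delete): buf='WONEU' cursor=5
After op 11 (undo): buf='NWONEU' cursor=0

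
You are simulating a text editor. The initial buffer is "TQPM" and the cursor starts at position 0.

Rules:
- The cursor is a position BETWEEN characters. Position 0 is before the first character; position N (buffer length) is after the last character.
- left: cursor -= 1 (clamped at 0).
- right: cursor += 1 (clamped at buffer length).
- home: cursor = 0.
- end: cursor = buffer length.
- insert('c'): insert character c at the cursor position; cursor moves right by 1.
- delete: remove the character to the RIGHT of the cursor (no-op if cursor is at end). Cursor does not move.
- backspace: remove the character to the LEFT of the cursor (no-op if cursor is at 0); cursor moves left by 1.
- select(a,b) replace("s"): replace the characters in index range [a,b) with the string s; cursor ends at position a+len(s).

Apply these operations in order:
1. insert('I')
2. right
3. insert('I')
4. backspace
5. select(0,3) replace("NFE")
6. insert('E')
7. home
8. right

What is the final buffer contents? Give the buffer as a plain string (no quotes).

Answer: NFEEPM

Derivation:
After op 1 (insert('I')): buf='ITQPM' cursor=1
After op 2 (right): buf='ITQPM' cursor=2
After op 3 (insert('I')): buf='ITIQPM' cursor=3
After op 4 (backspace): buf='ITQPM' cursor=2
After op 5 (select(0,3) replace("NFE")): buf='NFEPM' cursor=3
After op 6 (insert('E')): buf='NFEEPM' cursor=4
After op 7 (home): buf='NFEEPM' cursor=0
After op 8 (right): buf='NFEEPM' cursor=1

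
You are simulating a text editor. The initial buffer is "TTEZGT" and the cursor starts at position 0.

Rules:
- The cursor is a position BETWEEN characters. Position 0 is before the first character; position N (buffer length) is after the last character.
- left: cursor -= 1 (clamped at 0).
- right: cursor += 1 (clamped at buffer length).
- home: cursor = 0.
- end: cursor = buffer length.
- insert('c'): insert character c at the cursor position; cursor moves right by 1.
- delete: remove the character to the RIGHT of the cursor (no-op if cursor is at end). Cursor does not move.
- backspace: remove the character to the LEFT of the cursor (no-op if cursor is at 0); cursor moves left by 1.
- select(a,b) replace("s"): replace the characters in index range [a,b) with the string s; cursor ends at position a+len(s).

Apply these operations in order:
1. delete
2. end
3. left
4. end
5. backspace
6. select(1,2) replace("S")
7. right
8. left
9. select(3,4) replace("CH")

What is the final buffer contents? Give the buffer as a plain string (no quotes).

Answer: TSZCH

Derivation:
After op 1 (delete): buf='TEZGT' cursor=0
After op 2 (end): buf='TEZGT' cursor=5
After op 3 (left): buf='TEZGT' cursor=4
After op 4 (end): buf='TEZGT' cursor=5
After op 5 (backspace): buf='TEZG' cursor=4
After op 6 (select(1,2) replace("S")): buf='TSZG' cursor=2
After op 7 (right): buf='TSZG' cursor=3
After op 8 (left): buf='TSZG' cursor=2
After op 9 (select(3,4) replace("CH")): buf='TSZCH' cursor=5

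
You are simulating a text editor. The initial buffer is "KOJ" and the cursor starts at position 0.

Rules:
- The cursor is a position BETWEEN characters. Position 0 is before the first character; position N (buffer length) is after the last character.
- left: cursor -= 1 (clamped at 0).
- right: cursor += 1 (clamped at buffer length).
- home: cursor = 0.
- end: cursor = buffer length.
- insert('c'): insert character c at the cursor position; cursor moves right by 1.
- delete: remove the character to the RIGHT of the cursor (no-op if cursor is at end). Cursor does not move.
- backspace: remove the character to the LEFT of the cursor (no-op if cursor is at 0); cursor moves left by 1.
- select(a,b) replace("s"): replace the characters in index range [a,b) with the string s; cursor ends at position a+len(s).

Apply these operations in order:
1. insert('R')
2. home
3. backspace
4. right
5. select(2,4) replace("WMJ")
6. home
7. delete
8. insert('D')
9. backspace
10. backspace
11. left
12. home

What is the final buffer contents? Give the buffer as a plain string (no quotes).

After op 1 (insert('R')): buf='RKOJ' cursor=1
After op 2 (home): buf='RKOJ' cursor=0
After op 3 (backspace): buf='RKOJ' cursor=0
After op 4 (right): buf='RKOJ' cursor=1
After op 5 (select(2,4) replace("WMJ")): buf='RKWMJ' cursor=5
After op 6 (home): buf='RKWMJ' cursor=0
After op 7 (delete): buf='KWMJ' cursor=0
After op 8 (insert('D')): buf='DKWMJ' cursor=1
After op 9 (backspace): buf='KWMJ' cursor=0
After op 10 (backspace): buf='KWMJ' cursor=0
After op 11 (left): buf='KWMJ' cursor=0
After op 12 (home): buf='KWMJ' cursor=0

Answer: KWMJ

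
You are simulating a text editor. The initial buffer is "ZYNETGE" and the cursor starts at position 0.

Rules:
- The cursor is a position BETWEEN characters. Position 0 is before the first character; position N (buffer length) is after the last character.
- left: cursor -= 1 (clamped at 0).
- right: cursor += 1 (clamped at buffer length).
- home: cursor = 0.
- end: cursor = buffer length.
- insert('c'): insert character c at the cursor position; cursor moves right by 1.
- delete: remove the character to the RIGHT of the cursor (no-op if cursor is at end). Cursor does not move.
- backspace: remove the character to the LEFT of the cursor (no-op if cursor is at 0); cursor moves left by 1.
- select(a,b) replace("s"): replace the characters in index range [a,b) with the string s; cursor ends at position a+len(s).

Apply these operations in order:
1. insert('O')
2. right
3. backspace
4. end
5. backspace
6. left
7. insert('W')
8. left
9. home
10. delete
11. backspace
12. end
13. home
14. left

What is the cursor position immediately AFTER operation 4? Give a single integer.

After op 1 (insert('O')): buf='OZYNETGE' cursor=1
After op 2 (right): buf='OZYNETGE' cursor=2
After op 3 (backspace): buf='OYNETGE' cursor=1
After op 4 (end): buf='OYNETGE' cursor=7

Answer: 7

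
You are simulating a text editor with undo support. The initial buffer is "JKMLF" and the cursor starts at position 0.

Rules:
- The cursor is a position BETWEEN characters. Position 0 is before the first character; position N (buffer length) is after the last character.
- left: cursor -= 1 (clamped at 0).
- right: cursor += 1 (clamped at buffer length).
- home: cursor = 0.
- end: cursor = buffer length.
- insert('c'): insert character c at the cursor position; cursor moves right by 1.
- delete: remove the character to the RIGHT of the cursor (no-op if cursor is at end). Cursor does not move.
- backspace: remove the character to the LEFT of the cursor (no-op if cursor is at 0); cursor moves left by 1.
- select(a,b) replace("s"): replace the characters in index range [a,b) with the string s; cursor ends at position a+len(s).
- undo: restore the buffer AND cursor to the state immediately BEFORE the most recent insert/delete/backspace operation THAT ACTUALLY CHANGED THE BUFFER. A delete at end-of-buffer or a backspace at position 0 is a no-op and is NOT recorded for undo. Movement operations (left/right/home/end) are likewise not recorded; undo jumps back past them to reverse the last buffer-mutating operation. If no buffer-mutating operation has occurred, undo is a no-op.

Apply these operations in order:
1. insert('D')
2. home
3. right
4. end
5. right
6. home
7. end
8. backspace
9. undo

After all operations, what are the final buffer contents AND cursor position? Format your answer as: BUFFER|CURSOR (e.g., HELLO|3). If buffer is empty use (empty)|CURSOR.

After op 1 (insert('D')): buf='DJKMLF' cursor=1
After op 2 (home): buf='DJKMLF' cursor=0
After op 3 (right): buf='DJKMLF' cursor=1
After op 4 (end): buf='DJKMLF' cursor=6
After op 5 (right): buf='DJKMLF' cursor=6
After op 6 (home): buf='DJKMLF' cursor=0
After op 7 (end): buf='DJKMLF' cursor=6
After op 8 (backspace): buf='DJKML' cursor=5
After op 9 (undo): buf='DJKMLF' cursor=6

Answer: DJKMLF|6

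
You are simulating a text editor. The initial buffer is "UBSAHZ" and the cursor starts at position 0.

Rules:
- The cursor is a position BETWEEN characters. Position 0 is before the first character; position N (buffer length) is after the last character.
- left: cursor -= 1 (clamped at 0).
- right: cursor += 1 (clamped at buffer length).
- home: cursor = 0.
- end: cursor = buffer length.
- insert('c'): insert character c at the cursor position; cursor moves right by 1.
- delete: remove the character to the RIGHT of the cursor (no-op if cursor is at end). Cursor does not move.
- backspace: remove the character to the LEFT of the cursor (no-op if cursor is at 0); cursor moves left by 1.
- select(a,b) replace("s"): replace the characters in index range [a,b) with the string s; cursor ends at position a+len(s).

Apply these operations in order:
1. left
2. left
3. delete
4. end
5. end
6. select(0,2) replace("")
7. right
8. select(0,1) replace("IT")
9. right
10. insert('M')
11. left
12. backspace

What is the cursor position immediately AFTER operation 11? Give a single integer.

Answer: 3

Derivation:
After op 1 (left): buf='UBSAHZ' cursor=0
After op 2 (left): buf='UBSAHZ' cursor=0
After op 3 (delete): buf='BSAHZ' cursor=0
After op 4 (end): buf='BSAHZ' cursor=5
After op 5 (end): buf='BSAHZ' cursor=5
After op 6 (select(0,2) replace("")): buf='AHZ' cursor=0
After op 7 (right): buf='AHZ' cursor=1
After op 8 (select(0,1) replace("IT")): buf='ITHZ' cursor=2
After op 9 (right): buf='ITHZ' cursor=3
After op 10 (insert('M')): buf='ITHMZ' cursor=4
After op 11 (left): buf='ITHMZ' cursor=3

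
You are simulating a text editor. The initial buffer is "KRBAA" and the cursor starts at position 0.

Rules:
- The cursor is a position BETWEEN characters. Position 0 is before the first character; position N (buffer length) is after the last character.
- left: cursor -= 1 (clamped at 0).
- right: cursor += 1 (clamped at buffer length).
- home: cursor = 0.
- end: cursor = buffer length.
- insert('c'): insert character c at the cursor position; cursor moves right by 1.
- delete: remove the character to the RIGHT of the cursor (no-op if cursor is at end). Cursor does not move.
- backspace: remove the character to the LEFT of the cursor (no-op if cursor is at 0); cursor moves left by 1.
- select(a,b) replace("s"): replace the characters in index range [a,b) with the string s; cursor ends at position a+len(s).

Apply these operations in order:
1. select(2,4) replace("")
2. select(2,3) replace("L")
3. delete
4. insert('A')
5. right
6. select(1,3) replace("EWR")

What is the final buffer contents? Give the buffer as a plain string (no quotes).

Answer: KEWRA

Derivation:
After op 1 (select(2,4) replace("")): buf='KRA' cursor=2
After op 2 (select(2,3) replace("L")): buf='KRL' cursor=3
After op 3 (delete): buf='KRL' cursor=3
After op 4 (insert('A')): buf='KRLA' cursor=4
After op 5 (right): buf='KRLA' cursor=4
After op 6 (select(1,3) replace("EWR")): buf='KEWRA' cursor=4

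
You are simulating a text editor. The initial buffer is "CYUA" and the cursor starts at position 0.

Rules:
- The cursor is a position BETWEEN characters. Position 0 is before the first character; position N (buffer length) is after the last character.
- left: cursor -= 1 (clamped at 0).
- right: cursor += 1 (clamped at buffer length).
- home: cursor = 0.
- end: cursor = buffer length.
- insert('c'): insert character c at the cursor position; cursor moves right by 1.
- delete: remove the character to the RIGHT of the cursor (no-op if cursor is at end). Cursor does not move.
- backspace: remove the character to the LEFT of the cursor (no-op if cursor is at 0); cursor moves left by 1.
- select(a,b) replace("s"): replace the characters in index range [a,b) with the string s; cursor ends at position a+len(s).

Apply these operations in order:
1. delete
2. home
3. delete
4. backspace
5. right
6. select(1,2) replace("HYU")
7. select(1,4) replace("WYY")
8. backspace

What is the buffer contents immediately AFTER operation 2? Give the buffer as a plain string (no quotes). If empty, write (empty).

After op 1 (delete): buf='YUA' cursor=0
After op 2 (home): buf='YUA' cursor=0

Answer: YUA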